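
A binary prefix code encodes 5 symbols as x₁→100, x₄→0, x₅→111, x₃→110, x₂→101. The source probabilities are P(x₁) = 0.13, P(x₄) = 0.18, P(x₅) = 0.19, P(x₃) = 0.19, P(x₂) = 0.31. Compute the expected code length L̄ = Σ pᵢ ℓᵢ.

L̄ = Σ pᵢ·ℓᵢ = 0.13·3 + 0.18·1 + 0.19·3 + 0.19·3 + 0.31·3 = 2.64 bits/symbol.

2.64 bits/symbol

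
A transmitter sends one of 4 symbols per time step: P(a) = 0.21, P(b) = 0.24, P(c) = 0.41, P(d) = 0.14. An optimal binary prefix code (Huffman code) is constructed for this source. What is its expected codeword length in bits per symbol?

Repeatedly combine the two least-probable nodes; the expected code length is the sum of the merged weights.
merge 7/50 + 21/100 → 7/20
merge 6/25 + 7/20 → 59/100
merge 41/100 + 59/100 → 1
L = 7/20 + 59/100 + 1 = 97/50 = 1.94 bits/symbol.

1.94 bits/symbol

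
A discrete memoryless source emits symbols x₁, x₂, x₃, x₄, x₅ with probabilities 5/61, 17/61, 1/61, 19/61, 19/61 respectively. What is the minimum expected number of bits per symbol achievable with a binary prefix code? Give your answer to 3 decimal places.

2.098 bits/symbol

Repeatedly combine the two least-probable nodes; the expected code length is the sum of the merged weights.
merge 1/61 + 5/61 → 6/61
merge 6/61 + 17/61 → 23/61
merge 19/61 + 19/61 → 38/61
merge 23/61 + 38/61 → 1
L = 6/61 + 23/61 + 38/61 + 1 = 128/61 ≈ 2.098 bits/symbol.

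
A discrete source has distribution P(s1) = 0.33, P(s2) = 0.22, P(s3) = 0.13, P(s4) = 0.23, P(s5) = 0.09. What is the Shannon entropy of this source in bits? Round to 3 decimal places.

H = −Σ pᵢ log₂ pᵢ.
−0.33·log₂(0.33) = 0.5278
−0.22·log₂(0.22) = 0.4806
−0.13·log₂(0.13) = 0.3826
−0.23·log₂(0.23) = 0.4877
−0.09·log₂(0.09) = 0.3127
Sum ≈ 2.1914 → 2.191 bits.

2.191 bits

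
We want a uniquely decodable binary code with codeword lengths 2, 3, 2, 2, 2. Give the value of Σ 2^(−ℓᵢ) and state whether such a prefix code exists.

With common denominator 2^3 = 8: Σ 2^(−ℓᵢ) = 2/8 + 1/8 + 2/8 + 2/8 + 2/8 = 9/8 = 1.125.
Kraft's inequality requires Σ ≤ 1; here Σ = 1.125 > 1, so no such prefix code exists.

1.125; no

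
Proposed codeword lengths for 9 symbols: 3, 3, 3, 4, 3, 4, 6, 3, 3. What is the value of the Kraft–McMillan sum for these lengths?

0.890625

With common denominator 2^6 = 64: Σ 2^(−ℓᵢ) = 8/64 + 8/64 + 8/64 + 4/64 + 8/64 + 4/64 + 1/64 + 8/64 + 8/64 = 57/64 = 0.890625.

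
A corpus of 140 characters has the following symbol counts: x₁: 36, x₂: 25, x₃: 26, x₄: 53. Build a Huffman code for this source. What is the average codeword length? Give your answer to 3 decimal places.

Probabilities are the counts divided by 140.
Repeatedly combine the two least-probable nodes; the expected code length is the sum of the merged weights.
merge 5/28 + 13/70 → 51/140
merge 9/35 + 51/140 → 87/140
merge 53/140 + 87/140 → 1
L = 51/140 + 87/140 + 1 = 139/70 ≈ 1.986 bits/symbol.

1.986 bits/symbol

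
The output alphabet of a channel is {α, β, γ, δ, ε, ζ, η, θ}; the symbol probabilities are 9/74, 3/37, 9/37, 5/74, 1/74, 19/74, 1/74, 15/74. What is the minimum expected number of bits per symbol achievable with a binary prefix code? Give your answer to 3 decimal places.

Repeatedly combine the two least-probable nodes; the expected code length is the sum of the merged weights.
merge 1/74 + 1/74 → 1/37
merge 1/37 + 5/74 → 7/74
merge 3/37 + 7/74 → 13/74
merge 9/74 + 13/74 → 11/37
merge 15/74 + 9/37 → 33/74
merge 19/74 + 11/37 → 41/74
merge 33/74 + 41/74 → 1
L = 1/37 + 7/74 + 13/74 + 11/37 + 33/74 + 41/74 + 1 = 96/37 ≈ 2.595 bits/symbol.

2.595 bits/symbol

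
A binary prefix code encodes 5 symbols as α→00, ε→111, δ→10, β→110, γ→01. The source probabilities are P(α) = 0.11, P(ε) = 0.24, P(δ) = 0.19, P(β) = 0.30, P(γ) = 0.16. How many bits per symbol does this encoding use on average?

L̄ = Σ pᵢ·ℓᵢ = 0.11·2 + 0.24·3 + 0.19·2 + 0.30·3 + 0.16·2 = 2.54 bits/symbol.

2.54 bits/symbol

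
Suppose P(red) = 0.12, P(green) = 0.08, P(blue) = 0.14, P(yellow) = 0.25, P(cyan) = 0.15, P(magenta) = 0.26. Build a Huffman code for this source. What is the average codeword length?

2.49 bits/symbol

Repeatedly combine the two least-probable nodes; the expected code length is the sum of the merged weights.
merge 2/25 + 3/25 → 1/5
merge 7/50 + 3/20 → 29/100
merge 1/5 + 1/4 → 9/20
merge 13/50 + 29/100 → 11/20
merge 9/20 + 11/20 → 1
L = 1/5 + 29/100 + 9/20 + 11/20 + 1 = 249/100 = 2.49 bits/symbol.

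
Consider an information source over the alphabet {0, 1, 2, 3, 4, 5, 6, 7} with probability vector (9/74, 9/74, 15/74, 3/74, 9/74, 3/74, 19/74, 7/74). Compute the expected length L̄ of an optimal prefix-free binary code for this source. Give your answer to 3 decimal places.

2.797 bits/symbol

Repeatedly combine the two least-probable nodes; the expected code length is the sum of the merged weights.
merge 3/74 + 3/74 → 3/37
merge 3/37 + 7/74 → 13/74
merge 9/74 + 9/74 → 9/37
merge 9/74 + 13/74 → 11/37
merge 15/74 + 9/37 → 33/74
merge 19/74 + 11/37 → 41/74
merge 33/74 + 41/74 → 1
L = 3/37 + 13/74 + 9/37 + 11/37 + 33/74 + 41/74 + 1 = 207/74 ≈ 2.797 bits/symbol.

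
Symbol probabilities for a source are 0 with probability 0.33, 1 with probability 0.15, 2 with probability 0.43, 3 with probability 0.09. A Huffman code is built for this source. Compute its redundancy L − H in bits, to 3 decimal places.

0.035 bits

Entropy H = −Σ p log₂ p ≈ 1.7746 bits.
Huffman merges: 9/100+3/20→6/25; 6/25+33/100→57/100; 43/100+57/100→1. L = 181/100 ≈ 1.8100.
L − H = 1.8100 − 1.7746 = 0.035 bits.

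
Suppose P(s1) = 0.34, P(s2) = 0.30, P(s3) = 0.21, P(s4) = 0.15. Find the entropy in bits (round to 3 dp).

H = −Σ pᵢ log₂ pᵢ.
−0.34·log₂(0.34) = 0.5292
−0.30·log₂(0.30) = 0.5211
−0.21·log₂(0.21) = 0.4728
−0.15·log₂(0.15) = 0.4105
Sum ≈ 1.9336 → 1.934 bits.

1.934 bits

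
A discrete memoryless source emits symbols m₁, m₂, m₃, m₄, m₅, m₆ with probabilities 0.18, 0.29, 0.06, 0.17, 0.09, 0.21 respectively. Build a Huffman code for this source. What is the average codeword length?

2.47 bits/symbol

Repeatedly combine the two least-probable nodes; the expected code length is the sum of the merged weights.
merge 3/50 + 9/100 → 3/20
merge 3/20 + 17/100 → 8/25
merge 9/50 + 21/100 → 39/100
merge 29/100 + 8/25 → 61/100
merge 39/100 + 61/100 → 1
L = 3/20 + 8/25 + 39/100 + 61/100 + 1 = 247/100 = 2.47 bits/symbol.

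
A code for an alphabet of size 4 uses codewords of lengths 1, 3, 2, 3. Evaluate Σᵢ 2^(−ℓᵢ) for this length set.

With common denominator 2^3 = 8: Σ 2^(−ℓᵢ) = 4/8 + 1/8 + 2/8 + 1/8 = 8/8 = 1.

1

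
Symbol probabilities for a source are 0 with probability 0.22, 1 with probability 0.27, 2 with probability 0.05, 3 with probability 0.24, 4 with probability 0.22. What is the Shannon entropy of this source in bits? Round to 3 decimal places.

H = −Σ pᵢ log₂ pᵢ.
−0.22·log₂(0.22) = 0.4806
−0.27·log₂(0.27) = 0.5100
−0.05·log₂(0.05) = 0.2161
−0.24·log₂(0.24) = 0.4941
−0.22·log₂(0.22) = 0.4806
Sum ≈ 2.1814 → 2.181 bits.

2.181 bits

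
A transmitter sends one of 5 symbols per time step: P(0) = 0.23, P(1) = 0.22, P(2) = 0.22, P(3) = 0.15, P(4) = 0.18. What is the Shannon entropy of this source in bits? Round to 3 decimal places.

H = −Σ pᵢ log₂ pᵢ.
−0.23·log₂(0.23) = 0.4877
−0.22·log₂(0.22) = 0.4806
−0.22·log₂(0.22) = 0.4806
−0.15·log₂(0.15) = 0.4105
−0.18·log₂(0.18) = 0.4453
Sum ≈ 2.3047 → 2.305 bits.

2.305 bits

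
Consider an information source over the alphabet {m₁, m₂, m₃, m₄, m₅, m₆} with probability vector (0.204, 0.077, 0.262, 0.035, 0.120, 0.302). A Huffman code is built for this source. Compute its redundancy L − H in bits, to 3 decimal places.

Entropy H = −Σ p log₂ p ≈ 2.3170 bits.
Huffman merges: 7/200+77/1000→14/125; 14/125+3/25→29/125; 51/250+29/125→109/250; 131/500+151/500→141/250; 109/250+141/250→1. L = 293/125 ≈ 2.3440.
L − H = 2.3440 − 2.3170 = 0.027 bits.

0.027 bits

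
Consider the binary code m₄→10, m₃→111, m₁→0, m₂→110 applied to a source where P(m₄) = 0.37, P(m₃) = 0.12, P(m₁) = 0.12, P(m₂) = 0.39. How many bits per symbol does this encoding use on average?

2.39 bits/symbol

L̄ = Σ pᵢ·ℓᵢ = 0.37·2 + 0.12·3 + 0.12·1 + 0.39·3 = 2.39 bits/symbol.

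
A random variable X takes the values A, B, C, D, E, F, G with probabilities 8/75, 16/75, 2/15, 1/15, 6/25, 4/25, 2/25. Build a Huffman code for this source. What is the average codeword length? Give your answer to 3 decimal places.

Repeatedly combine the two least-probable nodes; the expected code length is the sum of the merged weights.
merge 1/15 + 2/25 → 11/75
merge 8/75 + 2/15 → 6/25
merge 11/75 + 4/25 → 23/75
merge 16/75 + 6/25 → 34/75
merge 6/25 + 23/75 → 41/75
merge 34/75 + 41/75 → 1
L = 11/75 + 6/25 + 23/75 + 34/75 + 41/75 + 1 = 202/75 ≈ 2.693 bits/symbol.

2.693 bits/symbol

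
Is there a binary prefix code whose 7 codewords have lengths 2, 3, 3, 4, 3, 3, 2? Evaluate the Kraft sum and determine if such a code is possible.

With common denominator 2^4 = 16: Σ 2^(−ℓᵢ) = 4/16 + 2/16 + 2/16 + 1/16 + 2/16 + 2/16 + 4/16 = 17/16 = 1.0625.
Kraft's inequality requires Σ ≤ 1; here Σ = 1.0625 > 1, so no such prefix code exists.

1.0625; no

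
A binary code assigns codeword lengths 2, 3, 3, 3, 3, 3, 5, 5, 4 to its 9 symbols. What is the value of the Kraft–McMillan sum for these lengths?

1

With common denominator 2^5 = 32: Σ 2^(−ℓᵢ) = 8/32 + 4/32 + 4/32 + 4/32 + 4/32 + 4/32 + 1/32 + 1/32 + 2/32 = 32/32 = 1.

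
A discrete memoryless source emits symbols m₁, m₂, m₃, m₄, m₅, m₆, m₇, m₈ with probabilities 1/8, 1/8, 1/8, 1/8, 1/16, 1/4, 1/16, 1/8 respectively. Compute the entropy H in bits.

2.875 bits

Each probability is a power of 1/2, so log₂(1/p) is an integer.
H = Σ p·log₂(1/p) = 1/8·3 + 1/8·3 + 1/8·3 + 1/8·3 + 1/16·4 + 1/4·2 + 1/16·4 + 1/8·3 = 2.875 bits.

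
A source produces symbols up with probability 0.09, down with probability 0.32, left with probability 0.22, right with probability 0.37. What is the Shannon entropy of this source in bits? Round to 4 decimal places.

H = −Σ pᵢ log₂ pᵢ.
−0.09·log₂(0.09) = 0.3127
−0.32·log₂(0.32) = 0.5260
−0.22·log₂(0.22) = 0.4806
−0.37·log₂(0.37) = 0.5307
Sum ≈ 1.8500 → 1.8500 bits.

1.8500 bits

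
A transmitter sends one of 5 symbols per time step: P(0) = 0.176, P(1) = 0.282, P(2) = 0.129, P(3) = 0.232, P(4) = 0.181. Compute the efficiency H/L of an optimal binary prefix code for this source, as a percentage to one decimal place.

Entropy H = −Σ p log₂ p ≈ 2.2726 bits.
Huffman merges: 129/1000+22/125→61/200; 181/1000+29/125→413/1000; 141/500+61/200→587/1000; 413/1000+587/1000→1. L = 461/200 ≈ 2.3050.
Efficiency = H/L = 2.2726/2.3050 = 98.6%.

98.6%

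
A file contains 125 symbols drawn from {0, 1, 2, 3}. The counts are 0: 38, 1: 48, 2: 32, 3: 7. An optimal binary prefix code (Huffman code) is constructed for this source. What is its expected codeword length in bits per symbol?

Probabilities are the counts divided by 125.
Repeatedly combine the two least-probable nodes; the expected code length is the sum of the merged weights.
merge 7/125 + 32/125 → 39/125
merge 38/125 + 39/125 → 77/125
merge 48/125 + 77/125 → 1
L = 39/125 + 77/125 + 1 = 241/125 = 1.928 bits/symbol.

1.928 bits/symbol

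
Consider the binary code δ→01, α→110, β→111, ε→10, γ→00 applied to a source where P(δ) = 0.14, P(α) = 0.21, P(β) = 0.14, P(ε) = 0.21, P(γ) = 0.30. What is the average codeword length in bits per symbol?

2.35 bits/symbol

L̄ = Σ pᵢ·ℓᵢ = 0.14·2 + 0.21·3 + 0.14·3 + 0.21·2 + 0.30·2 = 2.35 bits/symbol.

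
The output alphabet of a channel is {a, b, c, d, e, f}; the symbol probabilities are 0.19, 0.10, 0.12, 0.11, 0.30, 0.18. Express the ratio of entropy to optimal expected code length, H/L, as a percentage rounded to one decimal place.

98.5%

Entropy H = −Σ p log₂ p ≈ 2.4712 bits.
Huffman merges: 1/10+11/100→21/100; 3/25+9/50→3/10; 19/100+21/100→2/5; 3/10+3/10→3/5; 2/5+3/5→1. L = 251/100 ≈ 2.5100.
Efficiency = H/L = 2.4712/2.5100 = 98.5%.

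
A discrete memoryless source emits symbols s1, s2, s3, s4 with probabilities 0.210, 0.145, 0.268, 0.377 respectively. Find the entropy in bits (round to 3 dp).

H = −Σ pᵢ log₂ pᵢ.
−0.210·log₂(0.210) = 0.4728
−0.145·log₂(0.145) = 0.4040
−0.268·log₂(0.268) = 0.5091
−0.377·log₂(0.377) = 0.5306
Sum ≈ 1.9165 → 1.916 bits.

1.916 bits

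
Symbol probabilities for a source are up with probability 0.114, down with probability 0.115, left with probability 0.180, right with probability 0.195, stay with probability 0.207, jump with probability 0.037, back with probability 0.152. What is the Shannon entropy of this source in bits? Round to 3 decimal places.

2.681 bits

H = −Σ pᵢ log₂ pᵢ.
−0.114·log₂(0.114) = 0.3571
−0.115·log₂(0.115) = 0.3588
−0.180·log₂(0.180) = 0.4453
−0.195·log₂(0.195) = 0.4599
−0.207·log₂(0.207) = 0.4704
−0.037·log₂(0.037) = 0.1760
−0.152·log₂(0.152) = 0.4131
Sum ≈ 2.6807 → 2.681 bits.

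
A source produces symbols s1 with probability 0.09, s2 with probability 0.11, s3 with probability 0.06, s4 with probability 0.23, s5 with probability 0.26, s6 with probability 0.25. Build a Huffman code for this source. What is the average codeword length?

2.41 bits/symbol

Repeatedly combine the two least-probable nodes; the expected code length is the sum of the merged weights.
merge 3/50 + 9/100 → 3/20
merge 11/100 + 3/20 → 13/50
merge 23/100 + 1/4 → 12/25
merge 13/50 + 13/50 → 13/25
merge 12/25 + 13/25 → 1
L = 3/20 + 13/50 + 12/25 + 13/25 + 1 = 241/100 = 2.41 bits/symbol.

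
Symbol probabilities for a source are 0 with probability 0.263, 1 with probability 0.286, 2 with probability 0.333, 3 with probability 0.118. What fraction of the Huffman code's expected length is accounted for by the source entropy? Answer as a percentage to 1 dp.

95.8%

Entropy H = −Σ p log₂ p ≈ 1.9153 bits.
Huffman merges: 59/500+263/1000→381/1000; 143/500+333/1000→619/1000; 381/1000+619/1000→1. L = 2 ≈ 2.0000.
Efficiency = H/L = 1.9153/2.0000 = 95.8%.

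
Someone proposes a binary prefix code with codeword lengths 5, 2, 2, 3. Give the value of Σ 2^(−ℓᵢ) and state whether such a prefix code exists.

With common denominator 2^5 = 32: Σ 2^(−ℓᵢ) = 1/32 + 8/32 + 8/32 + 4/32 = 21/32 = 0.65625.
Kraft's inequality requires Σ ≤ 1; here Σ = 0.65625 ≤ 1, so such a prefix code exists.

0.65625; yes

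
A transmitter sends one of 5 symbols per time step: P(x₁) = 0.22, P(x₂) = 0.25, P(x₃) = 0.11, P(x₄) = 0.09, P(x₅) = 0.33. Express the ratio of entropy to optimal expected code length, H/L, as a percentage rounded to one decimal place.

98.7%

Entropy H = −Σ p log₂ p ≈ 2.1713 bits.
Huffman merges: 9/100+11/100→1/5; 1/5+11/50→21/50; 1/4+33/100→29/50; 21/50+29/50→1. L = 11/5 ≈ 2.2000.
Efficiency = H/L = 2.1713/2.2000 = 98.7%.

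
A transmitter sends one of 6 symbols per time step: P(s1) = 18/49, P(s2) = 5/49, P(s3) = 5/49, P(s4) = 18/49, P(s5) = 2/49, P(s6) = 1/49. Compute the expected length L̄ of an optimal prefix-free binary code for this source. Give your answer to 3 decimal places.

2.122 bits/symbol

Repeatedly combine the two least-probable nodes; the expected code length is the sum of the merged weights.
merge 1/49 + 2/49 → 3/49
merge 3/49 + 5/49 → 8/49
merge 5/49 + 8/49 → 13/49
merge 13/49 + 18/49 → 31/49
merge 18/49 + 31/49 → 1
L = 3/49 + 8/49 + 13/49 + 31/49 + 1 = 104/49 ≈ 2.122 bits/symbol.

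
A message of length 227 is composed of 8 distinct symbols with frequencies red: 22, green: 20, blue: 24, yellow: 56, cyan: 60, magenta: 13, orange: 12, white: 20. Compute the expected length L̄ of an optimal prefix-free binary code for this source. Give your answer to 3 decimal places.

2.775 bits/symbol

Probabilities are the counts divided by 227.
Repeatedly combine the two least-probable nodes; the expected code length is the sum of the merged weights.
merge 12/227 + 13/227 → 25/227
merge 20/227 + 20/227 → 40/227
merge 22/227 + 24/227 → 46/227
merge 25/227 + 40/227 → 65/227
merge 46/227 + 56/227 → 102/227
merge 60/227 + 65/227 → 125/227
merge 102/227 + 125/227 → 1
L = 25/227 + 40/227 + 46/227 + 65/227 + 102/227 + 125/227 + 1 = 630/227 ≈ 2.775 bits/symbol.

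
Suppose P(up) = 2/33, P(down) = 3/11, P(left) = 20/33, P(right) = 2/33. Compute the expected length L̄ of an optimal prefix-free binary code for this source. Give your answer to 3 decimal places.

1.515 bits/symbol

Repeatedly combine the two least-probable nodes; the expected code length is the sum of the merged weights.
merge 2/33 + 2/33 → 4/33
merge 4/33 + 3/11 → 13/33
merge 13/33 + 20/33 → 1
L = 4/33 + 13/33 + 1 = 50/33 ≈ 1.515 bits/symbol.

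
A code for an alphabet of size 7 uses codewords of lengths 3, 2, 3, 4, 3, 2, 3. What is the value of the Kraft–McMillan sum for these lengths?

1.0625

With common denominator 2^4 = 16: Σ 2^(−ℓᵢ) = 2/16 + 4/16 + 2/16 + 1/16 + 2/16 + 4/16 + 2/16 = 17/16 = 1.0625.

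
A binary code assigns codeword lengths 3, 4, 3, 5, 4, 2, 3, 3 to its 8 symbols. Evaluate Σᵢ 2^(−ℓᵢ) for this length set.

0.90625

With common denominator 2^5 = 32: Σ 2^(−ℓᵢ) = 4/32 + 2/32 + 4/32 + 1/32 + 2/32 + 8/32 + 4/32 + 4/32 = 29/32 = 0.90625.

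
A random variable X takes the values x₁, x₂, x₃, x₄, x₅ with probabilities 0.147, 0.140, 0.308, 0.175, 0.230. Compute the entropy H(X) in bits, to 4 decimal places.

H = −Σ pᵢ log₂ pᵢ.
−0.147·log₂(0.147) = 0.4066
−0.140·log₂(0.140) = 0.3971
−0.308·log₂(0.308) = 0.5233
−0.175·log₂(0.175) = 0.4401
−0.230·log₂(0.230) = 0.4877
Sum ≈ 2.2547 → 2.2547 bits.

2.2547 bits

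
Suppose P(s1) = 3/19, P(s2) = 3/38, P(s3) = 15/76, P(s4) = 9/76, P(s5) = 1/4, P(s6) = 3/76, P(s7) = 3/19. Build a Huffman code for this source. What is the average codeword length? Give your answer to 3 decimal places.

2.671 bits/symbol

Repeatedly combine the two least-probable nodes; the expected code length is the sum of the merged weights.
merge 3/76 + 3/38 → 9/76
merge 9/76 + 9/76 → 9/38
merge 3/19 + 3/19 → 6/19
merge 15/76 + 9/38 → 33/76
merge 1/4 + 6/19 → 43/76
merge 33/76 + 43/76 → 1
L = 9/76 + 9/38 + 6/19 + 33/76 + 43/76 + 1 = 203/76 ≈ 2.671 bits/symbol.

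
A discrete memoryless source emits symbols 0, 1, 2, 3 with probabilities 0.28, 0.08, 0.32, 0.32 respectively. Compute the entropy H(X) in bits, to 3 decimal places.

1.858 bits

H = −Σ pᵢ log₂ pᵢ.
−0.28·log₂(0.28) = 0.5142
−0.08·log₂(0.08) = 0.2915
−0.32·log₂(0.32) = 0.5260
−0.32·log₂(0.32) = 0.5260
Sum ≈ 1.8578 → 1.858 bits.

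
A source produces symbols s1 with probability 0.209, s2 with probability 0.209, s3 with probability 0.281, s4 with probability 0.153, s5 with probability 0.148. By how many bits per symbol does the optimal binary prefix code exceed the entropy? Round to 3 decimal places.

Entropy H = −Σ p log₂ p ≈ 2.2810 bits.
Huffman merges: 37/250+153/1000→301/1000; 209/1000+209/1000→209/500; 281/1000+301/1000→291/500; 209/500+291/500→1. L = 2301/1000 ≈ 2.3010.
L − H = 2.3010 − 2.2810 = 0.020 bits.

0.020 bits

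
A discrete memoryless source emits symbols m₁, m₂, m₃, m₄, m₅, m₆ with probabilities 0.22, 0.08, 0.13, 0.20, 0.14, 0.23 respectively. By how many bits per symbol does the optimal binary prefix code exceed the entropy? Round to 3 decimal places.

0.046 bits

Entropy H = −Σ p log₂ p ≈ 2.5039 bits.
Huffman merges: 2/25+13/100→21/100; 7/50+1/5→17/50; 21/100+11/50→43/100; 23/100+17/50→57/100; 43/100+57/100→1. L = 51/20 ≈ 2.5500.
L − H = 2.5500 − 2.5039 = 0.046 bits.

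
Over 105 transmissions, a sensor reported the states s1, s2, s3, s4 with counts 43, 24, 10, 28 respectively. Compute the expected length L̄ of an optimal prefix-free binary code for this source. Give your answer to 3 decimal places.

Probabilities are the counts divided by 105.
Repeatedly combine the two least-probable nodes; the expected code length is the sum of the merged weights.
merge 2/21 + 8/35 → 34/105
merge 4/15 + 34/105 → 62/105
merge 43/105 + 62/105 → 1
L = 34/105 + 62/105 + 1 = 67/35 ≈ 1.914 bits/symbol.

1.914 bits/symbol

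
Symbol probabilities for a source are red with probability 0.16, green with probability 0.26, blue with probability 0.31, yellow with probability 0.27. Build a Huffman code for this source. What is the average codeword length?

Repeatedly combine the two least-probable nodes; the expected code length is the sum of the merged weights.
merge 4/25 + 13/50 → 21/50
merge 27/100 + 31/100 → 29/50
merge 21/50 + 29/50 → 1
L = 21/50 + 29/50 + 1 = 2 bits/symbol.

2 bits/symbol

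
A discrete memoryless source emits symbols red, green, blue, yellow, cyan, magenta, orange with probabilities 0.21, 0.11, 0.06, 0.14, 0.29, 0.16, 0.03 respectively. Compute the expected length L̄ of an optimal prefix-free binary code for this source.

Repeatedly combine the two least-probable nodes; the expected code length is the sum of the merged weights.
merge 3/100 + 3/50 → 9/100
merge 9/100 + 11/100 → 1/5
merge 7/50 + 4/25 → 3/10
merge 1/5 + 21/100 → 41/100
merge 29/100 + 3/10 → 59/100
merge 41/100 + 59/100 → 1
L = 9/100 + 1/5 + 3/10 + 41/100 + 59/100 + 1 = 259/100 = 2.59 bits/symbol.

2.59 bits/symbol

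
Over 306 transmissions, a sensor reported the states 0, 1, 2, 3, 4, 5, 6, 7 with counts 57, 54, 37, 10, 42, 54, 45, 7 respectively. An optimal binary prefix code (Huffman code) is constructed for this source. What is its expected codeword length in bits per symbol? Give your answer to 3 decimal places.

Probabilities are the counts divided by 306.
Repeatedly combine the two least-probable nodes; the expected code length is the sum of the merged weights.
merge 7/306 + 5/153 → 1/18
merge 1/18 + 37/306 → 3/17
merge 7/51 + 5/34 → 29/102
merge 3/17 + 3/17 → 6/17
merge 3/17 + 19/102 → 37/102
merge 29/102 + 6/17 → 65/102
merge 37/102 + 65/102 → 1
L = 1/18 + 3/17 + 29/102 + 6/17 + 37/102 + 65/102 + 1 = 439/153 ≈ 2.869 bits/symbol.

2.869 bits/symbol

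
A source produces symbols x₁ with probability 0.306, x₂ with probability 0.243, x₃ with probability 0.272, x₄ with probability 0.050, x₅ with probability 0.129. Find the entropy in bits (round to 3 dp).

2.127 bits

H = −Σ pᵢ log₂ pᵢ.
−0.306·log₂(0.306) = 0.5228
−0.243·log₂(0.243) = 0.4960
−0.272·log₂(0.272) = 0.5109
−0.050·log₂(0.050) = 0.2161
−0.129·log₂(0.129) = 0.3811
Sum ≈ 2.1269 → 2.127 bits.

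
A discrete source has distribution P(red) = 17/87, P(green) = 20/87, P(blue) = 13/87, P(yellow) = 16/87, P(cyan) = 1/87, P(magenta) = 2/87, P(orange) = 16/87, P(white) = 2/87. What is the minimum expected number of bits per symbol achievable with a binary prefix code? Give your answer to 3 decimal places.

Repeatedly combine the two least-probable nodes; the expected code length is the sum of the merged weights.
merge 1/87 + 2/87 → 1/29
merge 2/87 + 1/29 → 5/87
merge 5/87 + 13/87 → 6/29
merge 16/87 + 16/87 → 32/87
merge 17/87 + 6/29 → 35/87
merge 20/87 + 32/87 → 52/87
merge 35/87 + 52/87 → 1
L = 1/29 + 5/87 + 6/29 + 32/87 + 35/87 + 52/87 + 1 = 8/3 ≈ 2.667 bits/symbol.

2.667 bits/symbol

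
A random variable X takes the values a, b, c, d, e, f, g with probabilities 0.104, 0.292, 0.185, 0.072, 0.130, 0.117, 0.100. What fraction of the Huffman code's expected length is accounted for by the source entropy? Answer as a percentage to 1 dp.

Entropy H = −Σ p log₂ p ≈ 2.6588 bits.
Huffman merges: 9/125+1/10→43/250; 13/125+117/1000→221/1000; 13/100+43/250→151/500; 37/200+221/1000→203/500; 73/250+151/500→297/500; 203/500+297/500→1. L = 539/200 ≈ 2.6950.
Efficiency = H/L = 2.6588/2.6950 = 98.7%.

98.7%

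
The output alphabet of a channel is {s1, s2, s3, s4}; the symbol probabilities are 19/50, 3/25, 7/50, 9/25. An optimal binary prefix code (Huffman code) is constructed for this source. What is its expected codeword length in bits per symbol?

1.88 bits/symbol

Repeatedly combine the two least-probable nodes; the expected code length is the sum of the merged weights.
merge 3/25 + 7/50 → 13/50
merge 13/50 + 9/25 → 31/50
merge 19/50 + 31/50 → 1
L = 13/50 + 31/50 + 1 = 47/25 = 1.88 bits/symbol.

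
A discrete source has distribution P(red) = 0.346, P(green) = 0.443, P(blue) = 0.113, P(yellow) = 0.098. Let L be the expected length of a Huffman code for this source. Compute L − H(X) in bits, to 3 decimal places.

Entropy H = −Σ p log₂ p ≈ 1.7340 bits.
Huffman merges: 49/500+113/1000→211/1000; 211/1000+173/500→557/1000; 443/1000+557/1000→1. L = 221/125 ≈ 1.7680.
L − H = 1.7680 − 1.7340 = 0.034 bits.

0.034 bits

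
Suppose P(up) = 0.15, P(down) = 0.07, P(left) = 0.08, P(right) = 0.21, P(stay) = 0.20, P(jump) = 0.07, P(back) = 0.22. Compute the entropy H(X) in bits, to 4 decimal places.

H = −Σ pᵢ log₂ pᵢ.
−0.15·log₂(0.15) = 0.4105
−0.07·log₂(0.07) = 0.2686
−0.08·log₂(0.08) = 0.2915
−0.21·log₂(0.21) = 0.4728
−0.20·log₂(0.20) = 0.4644
−0.07·log₂(0.07) = 0.2686
−0.22·log₂(0.22) = 0.4806
Sum ≈ 2.6569 → 2.6569 bits.

2.6569 bits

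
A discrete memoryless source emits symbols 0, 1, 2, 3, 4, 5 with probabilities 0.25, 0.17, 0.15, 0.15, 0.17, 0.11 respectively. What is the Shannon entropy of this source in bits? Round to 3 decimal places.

2.541 bits

H = −Σ pᵢ log₂ pᵢ.
−0.25·log₂(0.25) = 0.5000
−0.17·log₂(0.17) = 0.4346
−0.15·log₂(0.15) = 0.4105
−0.15·log₂(0.15) = 0.4105
−0.17·log₂(0.17) = 0.4346
−0.11·log₂(0.11) = 0.3503
Sum ≈ 2.5406 → 2.541 bits.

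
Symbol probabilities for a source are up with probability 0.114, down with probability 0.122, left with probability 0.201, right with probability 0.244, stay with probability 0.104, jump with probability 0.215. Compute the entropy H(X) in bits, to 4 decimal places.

2.5056 bits

H = −Σ pᵢ log₂ pᵢ.
−0.114·log₂(0.114) = 0.3571
−0.122·log₂(0.122) = 0.3703
−0.201·log₂(0.201) = 0.4653
−0.244·log₂(0.244) = 0.4966
−0.104·log₂(0.104) = 0.3396
−0.215·log₂(0.215) = 0.4768
Sum ≈ 2.5056 → 2.5056 bits.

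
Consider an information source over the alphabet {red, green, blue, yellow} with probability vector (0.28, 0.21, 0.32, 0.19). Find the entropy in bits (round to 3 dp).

H = −Σ pᵢ log₂ pᵢ.
−0.28·log₂(0.28) = 0.5142
−0.21·log₂(0.21) = 0.4728
−0.32·log₂(0.32) = 0.5260
−0.19·log₂(0.19) = 0.4552
Sum ≈ 1.9683 → 1.968 bits.

1.968 bits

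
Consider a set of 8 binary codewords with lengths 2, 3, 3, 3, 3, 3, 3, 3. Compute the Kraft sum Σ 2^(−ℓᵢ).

1.125

With common denominator 2^3 = 8: Σ 2^(−ℓᵢ) = 2/8 + 1/8 + 1/8 + 1/8 + 1/8 + 1/8 + 1/8 + 1/8 = 9/8 = 1.125.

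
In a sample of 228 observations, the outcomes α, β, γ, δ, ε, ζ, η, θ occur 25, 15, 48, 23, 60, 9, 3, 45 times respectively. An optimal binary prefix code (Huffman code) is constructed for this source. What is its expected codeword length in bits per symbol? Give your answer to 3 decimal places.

Probabilities are the counts divided by 228.
Repeatedly combine the two least-probable nodes; the expected code length is the sum of the merged weights.
merge 1/76 + 3/76 → 1/19
merge 1/19 + 5/76 → 9/76
merge 23/228 + 25/228 → 4/19
merge 9/76 + 15/76 → 6/19
merge 4/19 + 4/19 → 8/19
merge 5/19 + 6/19 → 11/19
merge 8/19 + 11/19 → 1
L = 1/19 + 9/76 + 4/19 + 6/19 + 8/19 + 11/19 + 1 = 205/76 ≈ 2.697 bits/symbol.

2.697 bits/symbol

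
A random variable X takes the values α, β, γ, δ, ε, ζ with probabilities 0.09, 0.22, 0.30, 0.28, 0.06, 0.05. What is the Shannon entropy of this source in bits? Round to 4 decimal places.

H = −Σ pᵢ log₂ pᵢ.
−0.09·log₂(0.09) = 0.3127
−0.22·log₂(0.22) = 0.4806
−0.30·log₂(0.30) = 0.5211
−0.28·log₂(0.28) = 0.5142
−0.06·log₂(0.06) = 0.2435
−0.05·log₂(0.05) = 0.2161
Sum ≈ 2.2882 → 2.2882 bits.

2.2882 bits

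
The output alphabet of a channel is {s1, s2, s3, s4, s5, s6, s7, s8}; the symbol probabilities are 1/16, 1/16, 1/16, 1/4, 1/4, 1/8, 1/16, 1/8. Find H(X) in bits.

2.75 bits

Each probability is a power of 1/2, so log₂(1/p) is an integer.
H = Σ p·log₂(1/p) = 1/16·4 + 1/16·4 + 1/16·4 + 1/4·2 + 1/4·2 + 1/8·3 + 1/16·4 + 1/8·3 = 2.75 bits.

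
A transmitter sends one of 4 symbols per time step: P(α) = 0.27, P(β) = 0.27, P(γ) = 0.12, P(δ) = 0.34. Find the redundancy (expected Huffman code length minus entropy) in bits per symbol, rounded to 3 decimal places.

0.084 bits

Entropy H = −Σ p log₂ p ≈ 1.9163 bits.
Huffman merges: 3/25+27/100→39/100; 27/100+17/50→61/100; 39/100+61/100→1. L = 2 ≈ 2.0000.
L − H = 2.0000 − 1.9163 = 0.084 bits.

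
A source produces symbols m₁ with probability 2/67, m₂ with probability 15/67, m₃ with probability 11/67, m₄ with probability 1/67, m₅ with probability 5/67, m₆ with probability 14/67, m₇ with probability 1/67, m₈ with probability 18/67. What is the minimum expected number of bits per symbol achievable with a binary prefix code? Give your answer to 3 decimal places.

2.522 bits/symbol

Repeatedly combine the two least-probable nodes; the expected code length is the sum of the merged weights.
merge 1/67 + 1/67 → 2/67
merge 2/67 + 2/67 → 4/67
merge 4/67 + 5/67 → 9/67
merge 9/67 + 11/67 → 20/67
merge 14/67 + 15/67 → 29/67
merge 18/67 + 20/67 → 38/67
merge 29/67 + 38/67 → 1
L = 2/67 + 4/67 + 9/67 + 20/67 + 29/67 + 38/67 + 1 = 169/67 ≈ 2.522 bits/symbol.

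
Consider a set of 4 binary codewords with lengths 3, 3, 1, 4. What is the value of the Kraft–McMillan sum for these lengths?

With common denominator 2^4 = 16: Σ 2^(−ℓᵢ) = 2/16 + 2/16 + 8/16 + 1/16 = 13/16 = 0.8125.

0.8125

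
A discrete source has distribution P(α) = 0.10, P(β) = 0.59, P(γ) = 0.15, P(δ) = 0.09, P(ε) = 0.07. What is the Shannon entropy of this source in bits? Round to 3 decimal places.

H = −Σ pᵢ log₂ pᵢ.
−0.10·log₂(0.10) = 0.3322
−0.59·log₂(0.59) = 0.4491
−0.15·log₂(0.15) = 0.4105
−0.09·log₂(0.09) = 0.3127
−0.07·log₂(0.07) = 0.2686
Sum ≈ 1.7731 → 1.773 bits.

1.773 bits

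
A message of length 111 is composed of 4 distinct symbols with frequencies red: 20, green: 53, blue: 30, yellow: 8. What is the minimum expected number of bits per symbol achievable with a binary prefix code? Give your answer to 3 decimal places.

1.775 bits/symbol

Probabilities are the counts divided by 111.
Repeatedly combine the two least-probable nodes; the expected code length is the sum of the merged weights.
merge 8/111 + 20/111 → 28/111
merge 28/111 + 10/37 → 58/111
merge 53/111 + 58/111 → 1
L = 28/111 + 58/111 + 1 = 197/111 ≈ 1.775 bits/symbol.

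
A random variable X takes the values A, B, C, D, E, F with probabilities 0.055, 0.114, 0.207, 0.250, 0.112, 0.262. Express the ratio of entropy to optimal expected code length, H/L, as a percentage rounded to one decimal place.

Entropy H = −Σ p log₂ p ≈ 2.4177 bits.
Huffman merges: 11/200+14/125→167/1000; 57/500+167/1000→281/1000; 207/1000+1/4→457/1000; 131/500+281/1000→543/1000; 457/1000+543/1000→1. L = 306/125 ≈ 2.4480.
Efficiency = H/L = 2.4177/2.4480 = 98.8%.

98.8%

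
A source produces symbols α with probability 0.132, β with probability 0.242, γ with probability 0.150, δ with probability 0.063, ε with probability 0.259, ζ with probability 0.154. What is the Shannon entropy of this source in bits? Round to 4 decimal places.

H = −Σ pᵢ log₂ pᵢ.
−0.132·log₂(0.132) = 0.3856
−0.242·log₂(0.242) = 0.4954
−0.150·log₂(0.150) = 0.4105
−0.063·log₂(0.063) = 0.2513
−0.259·log₂(0.259) = 0.5048
−0.154·log₂(0.154) = 0.4156
Sum ≈ 2.4632 → 2.4632 bits.

2.4632 bits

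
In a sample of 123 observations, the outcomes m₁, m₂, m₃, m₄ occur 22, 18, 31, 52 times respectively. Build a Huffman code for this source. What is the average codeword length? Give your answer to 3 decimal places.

Probabilities are the counts divided by 123.
Repeatedly combine the two least-probable nodes; the expected code length is the sum of the merged weights.
merge 6/41 + 22/123 → 40/123
merge 31/123 + 40/123 → 71/123
merge 52/123 + 71/123 → 1
L = 40/123 + 71/123 + 1 = 78/41 ≈ 1.902 bits/symbol.

1.902 bits/symbol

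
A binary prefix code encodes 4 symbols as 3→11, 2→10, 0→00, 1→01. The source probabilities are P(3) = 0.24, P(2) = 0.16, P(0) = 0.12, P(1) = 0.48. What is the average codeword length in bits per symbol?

2 bits/symbol

L̄ = Σ pᵢ·ℓᵢ = 0.24·2 + 0.16·2 + 0.12·2 + 0.48·2 = 2 bits/symbol.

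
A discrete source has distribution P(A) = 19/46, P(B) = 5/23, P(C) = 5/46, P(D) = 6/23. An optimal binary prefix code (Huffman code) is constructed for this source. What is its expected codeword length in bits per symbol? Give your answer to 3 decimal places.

Repeatedly combine the two least-probable nodes; the expected code length is the sum of the merged weights.
merge 5/46 + 5/23 → 15/46
merge 6/23 + 15/46 → 27/46
merge 19/46 + 27/46 → 1
L = 15/46 + 27/46 + 1 = 44/23 ≈ 1.913 bits/symbol.

1.913 bits/symbol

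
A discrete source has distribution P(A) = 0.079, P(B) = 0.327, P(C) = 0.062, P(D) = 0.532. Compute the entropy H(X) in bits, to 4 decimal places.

1.5497 bits

H = −Σ pᵢ log₂ pᵢ.
−0.079·log₂(0.079) = 0.2893
−0.327·log₂(0.327) = 0.5273
−0.062·log₂(0.062) = 0.2487
−0.532·log₂(0.532) = 0.4844
Sum ≈ 1.5497 → 1.5497 bits.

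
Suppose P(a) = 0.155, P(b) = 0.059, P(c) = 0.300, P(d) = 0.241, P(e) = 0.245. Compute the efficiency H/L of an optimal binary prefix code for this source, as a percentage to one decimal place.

Entropy H = −Σ p log₂ p ≈ 2.1708 bits.
Huffman merges: 59/1000+31/200→107/500; 107/500+241/1000→91/200; 49/200+3/10→109/200; 91/200+109/200→1. L = 1107/500 ≈ 2.2140.
Efficiency = H/L = 2.1708/2.2140 = 98.0%.

98.0%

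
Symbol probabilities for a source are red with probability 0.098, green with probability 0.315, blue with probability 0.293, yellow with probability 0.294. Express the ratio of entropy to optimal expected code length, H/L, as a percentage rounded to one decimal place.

94.6%

Entropy H = −Σ p log₂ p ≈ 1.8915 bits.
Huffman merges: 49/500+293/1000→391/1000; 147/500+63/200→609/1000; 391/1000+609/1000→1. L = 2 ≈ 2.0000.
Efficiency = H/L = 1.8915/2.0000 = 94.6%.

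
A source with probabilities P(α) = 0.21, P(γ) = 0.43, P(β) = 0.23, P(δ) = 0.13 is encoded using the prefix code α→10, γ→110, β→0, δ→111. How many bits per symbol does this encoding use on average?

L̄ = Σ pᵢ·ℓᵢ = 0.21·2 + 0.43·3 + 0.23·1 + 0.13·3 = 2.33 bits/symbol.

2.33 bits/symbol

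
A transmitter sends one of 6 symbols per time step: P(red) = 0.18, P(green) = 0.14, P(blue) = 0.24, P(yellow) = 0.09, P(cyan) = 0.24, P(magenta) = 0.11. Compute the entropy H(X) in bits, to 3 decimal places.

2.494 bits

H = −Σ pᵢ log₂ pᵢ.
−0.18·log₂(0.18) = 0.4453
−0.14·log₂(0.14) = 0.3971
−0.24·log₂(0.24) = 0.4941
−0.09·log₂(0.09) = 0.3127
−0.24·log₂(0.24) = 0.4941
−0.11·log₂(0.11) = 0.3503
Sum ≈ 2.4936 → 2.494 bits.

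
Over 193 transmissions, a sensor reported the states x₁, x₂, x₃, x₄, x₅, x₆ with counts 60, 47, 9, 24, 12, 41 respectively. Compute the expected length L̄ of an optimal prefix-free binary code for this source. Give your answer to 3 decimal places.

Probabilities are the counts divided by 193.
Repeatedly combine the two least-probable nodes; the expected code length is the sum of the merged weights.
merge 9/193 + 12/193 → 21/193
merge 21/193 + 24/193 → 45/193
merge 41/193 + 45/193 → 86/193
merge 47/193 + 60/193 → 107/193
merge 86/193 + 107/193 → 1
L = 21/193 + 45/193 + 86/193 + 107/193 + 1 = 452/193 ≈ 2.342 bits/symbol.

2.342 bits/symbol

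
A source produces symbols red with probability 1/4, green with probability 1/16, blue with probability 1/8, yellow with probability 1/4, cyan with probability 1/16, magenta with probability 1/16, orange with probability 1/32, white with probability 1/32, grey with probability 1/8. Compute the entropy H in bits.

2.8125 bits

Each probability is a power of 1/2, so log₂(1/p) is an integer.
H = Σ p·log₂(1/p) = 1/4·2 + 1/16·4 + 1/8·3 + 1/4·2 + 1/16·4 + 1/16·4 + 1/32·5 + 1/32·5 + 1/8·3 = 2.8125 bits.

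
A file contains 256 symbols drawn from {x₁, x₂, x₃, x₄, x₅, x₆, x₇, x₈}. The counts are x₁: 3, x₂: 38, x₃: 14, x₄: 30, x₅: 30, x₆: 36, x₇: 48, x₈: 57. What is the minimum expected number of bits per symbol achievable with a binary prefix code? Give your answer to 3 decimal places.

2.840 bits/symbol

Probabilities are the counts divided by 256.
Repeatedly combine the two least-probable nodes; the expected code length is the sum of the merged weights.
merge 3/256 + 7/128 → 17/256
merge 17/256 + 15/128 → 47/256
merge 15/128 + 9/64 → 33/128
merge 19/128 + 47/256 → 85/256
merge 3/16 + 57/256 → 105/256
merge 33/128 + 85/256 → 151/256
merge 105/256 + 151/256 → 1
L = 17/256 + 47/256 + 33/128 + 85/256 + 105/256 + 151/256 + 1 = 727/256 ≈ 2.840 bits/symbol.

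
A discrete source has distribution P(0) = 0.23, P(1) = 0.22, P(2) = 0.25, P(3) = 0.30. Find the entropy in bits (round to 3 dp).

1.989 bits

H = −Σ pᵢ log₂ pᵢ.
−0.23·log₂(0.23) = 0.4877
−0.22·log₂(0.22) = 0.4806
−0.25·log₂(0.25) = 0.5000
−0.30·log₂(0.30) = 0.5211
Sum ≈ 1.9893 → 1.989 bits.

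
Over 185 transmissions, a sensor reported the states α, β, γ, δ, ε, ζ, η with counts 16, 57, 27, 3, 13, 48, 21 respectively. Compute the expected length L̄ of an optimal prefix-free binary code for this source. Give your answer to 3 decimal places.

Probabilities are the counts divided by 185.
Repeatedly combine the two least-probable nodes; the expected code length is the sum of the merged weights.
merge 3/185 + 13/185 → 16/185
merge 16/185 + 16/185 → 32/185
merge 21/185 + 27/185 → 48/185
merge 32/185 + 48/185 → 16/37
merge 48/185 + 57/185 → 21/37
merge 16/37 + 21/37 → 1
L = 16/185 + 32/185 + 48/185 + 16/37 + 21/37 + 1 = 466/185 ≈ 2.519 bits/symbol.

2.519 bits/symbol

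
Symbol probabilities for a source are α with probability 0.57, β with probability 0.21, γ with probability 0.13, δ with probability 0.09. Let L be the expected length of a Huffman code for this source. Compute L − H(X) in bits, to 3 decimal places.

0.020 bits

Entropy H = −Σ p log₂ p ≈ 1.6304 bits.
Huffman merges: 9/100+13/100→11/50; 21/100+11/50→43/100; 43/100+57/100→1. L = 33/20 ≈ 1.6500.
L − H = 1.6500 − 1.6304 = 0.020 bits.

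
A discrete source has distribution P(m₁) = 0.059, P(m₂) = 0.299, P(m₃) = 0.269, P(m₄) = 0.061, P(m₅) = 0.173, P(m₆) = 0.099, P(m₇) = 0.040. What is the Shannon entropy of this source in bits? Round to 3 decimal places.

2.471 bits

H = −Σ pᵢ log₂ pᵢ.
−0.059·log₂(0.059) = 0.2409
−0.299·log₂(0.299) = 0.5208
−0.269·log₂(0.269) = 0.5096
−0.061·log₂(0.061) = 0.2461
−0.173·log₂(0.173) = 0.4379
−0.099·log₂(0.099) = 0.3303
−0.040·log₂(0.040) = 0.1858
Sum ≈ 2.4714 → 2.471 bits.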